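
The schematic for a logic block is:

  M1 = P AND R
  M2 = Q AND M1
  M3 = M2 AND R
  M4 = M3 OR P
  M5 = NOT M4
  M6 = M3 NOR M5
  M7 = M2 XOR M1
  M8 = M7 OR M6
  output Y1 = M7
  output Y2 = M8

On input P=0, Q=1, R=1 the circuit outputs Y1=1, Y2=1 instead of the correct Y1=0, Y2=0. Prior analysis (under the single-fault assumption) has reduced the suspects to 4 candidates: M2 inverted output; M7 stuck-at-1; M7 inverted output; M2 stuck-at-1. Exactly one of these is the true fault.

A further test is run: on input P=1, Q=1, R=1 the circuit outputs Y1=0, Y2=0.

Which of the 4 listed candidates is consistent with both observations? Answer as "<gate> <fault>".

M2 stuck-at-1

Evaluate each candidate on input P=1, Q=1, R=1:
  M2 inverted output: M1=1, M2=0 [inverted output], M3=0, M4=1, M5=0, M6=1, M7=1, M8=1 → Y1=1, Y2=1 — eliminated
  M7 stuck-at-1: M1=1, M2=1, M3=1, M4=1, M5=0, M6=0, M7=1 [stuck-at-1], M8=1 → Y1=1, Y2=1 — eliminated
  M7 inverted output: M1=1, M2=1, M3=1, M4=1, M5=0, M6=0, M7=1 [inverted output], M8=1 → Y1=1, Y2=1 — eliminated
  M2 stuck-at-1: M1=1, M2=1 [stuck-at-1], M3=1, M4=1, M5=0, M6=0, M7=0, M8=0 → Y1=0, Y2=0 — matches
Only M2 stuck-at-1 reproduces the observed Y1=0, Y2=0.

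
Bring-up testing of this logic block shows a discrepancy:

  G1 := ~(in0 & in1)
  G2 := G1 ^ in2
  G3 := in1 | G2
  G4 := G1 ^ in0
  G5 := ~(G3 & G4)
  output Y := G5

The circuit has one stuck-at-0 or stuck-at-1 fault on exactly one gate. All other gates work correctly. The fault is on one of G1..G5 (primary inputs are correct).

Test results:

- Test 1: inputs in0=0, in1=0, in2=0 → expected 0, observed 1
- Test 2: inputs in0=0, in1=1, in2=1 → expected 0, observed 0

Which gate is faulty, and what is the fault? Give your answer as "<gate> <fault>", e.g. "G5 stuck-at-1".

Fault-free values for test 1 (in0=0, in1=0, in2=0): G1=1, G2=1, G3=1, G4=1, G5=0, giving Y=0. Observed 1.
Test 1: faults giving observed 1 are {G1 stuck-at-0, G2 stuck-at-0, G3 stuck-at-0, G4 stuck-at-0, G5 stuck-at-1}.
Test 2 (in0=0, in1=1, in2=1): fault-free G1=1, G2=0, G3=1, G4=1, G5=0 → 0; observed 0. Eliminates G1 stuck-at-0, G3 stuck-at-0, G4 stuck-at-0, G5 stuck-at-1.
Only G2 stuck-at-0 is consistent with every test.

G2 stuck-at-0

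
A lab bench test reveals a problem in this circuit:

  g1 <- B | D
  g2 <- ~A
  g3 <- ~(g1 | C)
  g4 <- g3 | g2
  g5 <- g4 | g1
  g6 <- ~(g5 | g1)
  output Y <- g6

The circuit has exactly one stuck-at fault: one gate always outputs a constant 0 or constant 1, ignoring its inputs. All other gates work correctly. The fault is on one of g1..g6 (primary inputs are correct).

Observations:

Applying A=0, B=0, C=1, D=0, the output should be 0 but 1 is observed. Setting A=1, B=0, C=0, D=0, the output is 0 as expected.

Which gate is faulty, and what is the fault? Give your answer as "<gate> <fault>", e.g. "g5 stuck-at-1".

Fault-free values for test 1 (A=0, B=0, C=1, D=0): g1=0, g2=1, g3=0, g4=1, g5=1, g6=0, giving Y=0. Observed 1.
Test 1: faults giving observed 1 are {g2 stuck-at-0, g4 stuck-at-0, g5 stuck-at-0, g6 stuck-at-1}.
Test 2 (A=1, B=0, C=0, D=0): fault-free g1=0, g2=0, g3=1, g4=1, g5=1, g6=0 → 0; observed 0. Eliminates g4 stuck-at-0, g5 stuck-at-0, g6 stuck-at-1.
Only g2 stuck-at-0 is consistent with every test.

g2 stuck-at-0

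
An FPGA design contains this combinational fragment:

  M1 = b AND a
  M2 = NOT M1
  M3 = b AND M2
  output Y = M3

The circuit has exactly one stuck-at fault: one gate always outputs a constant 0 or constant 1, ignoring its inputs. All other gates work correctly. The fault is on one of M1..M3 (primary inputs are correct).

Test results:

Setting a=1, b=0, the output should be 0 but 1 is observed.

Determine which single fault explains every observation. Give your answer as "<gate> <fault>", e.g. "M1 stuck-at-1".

Fault-free values for test 1 (a=1, b=0): M1=0, M2=1, M3=0, giving Y=0. Observed 1.
Test 1: faults giving observed 1 are {M3 stuck-at-1}.
Only M3 stuck-at-1 is consistent with every test.

M3 stuck-at-1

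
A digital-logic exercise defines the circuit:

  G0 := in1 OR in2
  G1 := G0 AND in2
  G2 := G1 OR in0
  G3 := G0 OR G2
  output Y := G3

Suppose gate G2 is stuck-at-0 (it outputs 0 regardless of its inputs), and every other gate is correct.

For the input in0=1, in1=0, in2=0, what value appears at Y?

0

Propagate with G2 forced: G0=0, G1=0, G2=0 [stuck-at-0], G3=0.
So Y = 0. (Without the fault it would be 1.)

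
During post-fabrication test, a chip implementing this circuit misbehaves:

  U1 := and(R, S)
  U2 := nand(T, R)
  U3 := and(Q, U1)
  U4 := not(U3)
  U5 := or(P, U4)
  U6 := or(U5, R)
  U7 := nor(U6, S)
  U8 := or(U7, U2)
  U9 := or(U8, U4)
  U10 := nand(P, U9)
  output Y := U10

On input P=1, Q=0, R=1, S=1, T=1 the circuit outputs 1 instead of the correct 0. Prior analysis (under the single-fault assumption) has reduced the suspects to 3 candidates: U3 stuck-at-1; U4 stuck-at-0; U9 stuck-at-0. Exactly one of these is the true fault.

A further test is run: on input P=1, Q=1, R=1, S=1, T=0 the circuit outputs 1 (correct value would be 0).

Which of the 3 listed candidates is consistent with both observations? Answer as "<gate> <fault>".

U9 stuck-at-0

Evaluate each candidate on input P=1, Q=1, R=1, S=1, T=0:
  U3 stuck-at-1: U1=1, U2=1, U3=1 [stuck-at-1], U4=0, U5=1, U6=1, U7=0, U8=1, U9=1, U10=0 → 0 — eliminated
  U4 stuck-at-0: U1=1, U2=1, U3=1, U4=0 [stuck-at-0], U5=1, U6=1, U7=0, U8=1, U9=1, U10=0 → 0 — eliminated
  U9 stuck-at-0: U1=1, U2=1, U3=1, U4=0, U5=1, U6=1, U7=0, U8=1, U9=0 [stuck-at-0], U10=1 → 1 — matches
Only U9 stuck-at-0 reproduces the observed 1.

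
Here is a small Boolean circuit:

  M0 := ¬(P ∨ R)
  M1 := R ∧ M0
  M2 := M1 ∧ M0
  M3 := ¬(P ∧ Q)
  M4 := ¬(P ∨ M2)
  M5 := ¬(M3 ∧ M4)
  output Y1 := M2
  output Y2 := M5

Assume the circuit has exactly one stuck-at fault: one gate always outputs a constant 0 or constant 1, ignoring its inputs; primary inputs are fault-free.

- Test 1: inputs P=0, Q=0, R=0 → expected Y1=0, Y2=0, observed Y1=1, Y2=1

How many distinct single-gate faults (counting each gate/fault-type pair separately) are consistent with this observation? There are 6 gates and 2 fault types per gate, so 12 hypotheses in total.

Fault-free: M0=1, M1=0, M2=0, M3=1, M4=1, M5=0 → Y1=0, Y2=0. Observed Y1=1, Y2=1.
  M0 stuck-at-0: output Y1=0, Y2=0 ✗
  M0 stuck-at-1: output Y1=0, Y2=0 ✗
  M1 stuck-at-0: output Y1=0, Y2=0 ✗
  M1 stuck-at-1: output Y1=1, Y2=1 ✓
  M2 stuck-at-0: output Y1=0, Y2=0 ✗
  M2 stuck-at-1: output Y1=1, Y2=1 ✓
  M3 stuck-at-0: output Y1=0, Y2=1 ✗
  M3 stuck-at-1: output Y1=0, Y2=0 ✗
  M4 stuck-at-0: output Y1=0, Y2=1 ✗
  M4 stuck-at-1: output Y1=0, Y2=0 ✗
  M5 stuck-at-0: output Y1=0, Y2=0 ✗
  M5 stuck-at-1: output Y1=0, Y2=1 ✗
Consistent faults: {M1 stuck-at-1, M2 stuck-at-1} — 2 in all.

2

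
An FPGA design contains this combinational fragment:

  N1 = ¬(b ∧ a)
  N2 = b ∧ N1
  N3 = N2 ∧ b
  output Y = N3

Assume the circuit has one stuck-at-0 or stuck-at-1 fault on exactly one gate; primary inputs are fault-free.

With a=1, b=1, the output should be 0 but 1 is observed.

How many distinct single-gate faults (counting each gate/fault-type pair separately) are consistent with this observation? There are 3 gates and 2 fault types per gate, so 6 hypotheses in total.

Fault-free: N1=0, N2=0, N3=0 → 0. Observed 1.
  N1 stuck-at-0: output 0 ✗
  N1 stuck-at-1: output 1 ✓
  N2 stuck-at-0: output 0 ✗
  N2 stuck-at-1: output 1 ✓
  N3 stuck-at-0: output 0 ✗
  N3 stuck-at-1: output 1 ✓
Consistent faults: {N1 stuck-at-1, N2 stuck-at-1, N3 stuck-at-1} — 3 in all.

3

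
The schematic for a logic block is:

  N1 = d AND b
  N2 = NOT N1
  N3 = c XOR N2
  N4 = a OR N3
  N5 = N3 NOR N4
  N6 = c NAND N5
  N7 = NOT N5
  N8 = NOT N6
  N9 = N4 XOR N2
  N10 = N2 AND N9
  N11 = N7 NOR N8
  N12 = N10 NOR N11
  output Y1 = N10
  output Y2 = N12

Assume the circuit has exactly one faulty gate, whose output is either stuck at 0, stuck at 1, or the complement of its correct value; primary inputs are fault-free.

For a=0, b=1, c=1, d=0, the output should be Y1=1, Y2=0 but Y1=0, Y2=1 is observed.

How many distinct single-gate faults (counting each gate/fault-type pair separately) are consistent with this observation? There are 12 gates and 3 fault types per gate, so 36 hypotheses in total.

Fault-free: N1=0, N2=1, N3=0, N4=0, N5=1, N6=0, N7=0, N8=1, N9=1, N10=1, N11=0, N12=0 → Y1=1, Y2=0. Observed Y1=0, Y2=1.
  N1: stuck-at-1, inverted output ✓; others ✗
  N2: stuck-at-0, inverted output ✓; others ✗
  N3: stuck-at-1, inverted output ✓; others ✗
  N4: stuck-at-1, inverted output ✓; others ✗
  N5: none of the 3 fault types match ✗
  N6: none of the 3 fault types match ✗
  N7: none of the 3 fault types match ✗
  N8: none of the 3 fault types match ✗
  N9: stuck-at-0, inverted output ✓; others ✗
  N10: stuck-at-0, inverted output ✓; others ✗
  N11: none of the 3 fault types match ✗
  N12: none of the 3 fault types match ✗
Consistent faults: {N1 stuck-at-1, N1 inverted output, N2 stuck-at-0, N2 inverted output, N3 stuck-at-1, N3 inverted output, N4 stuck-at-1, N4 inverted output, N9 stuck-at-0, N9 inverted output, N10 stuck-at-0, N10 inverted output} — 12 in all.

12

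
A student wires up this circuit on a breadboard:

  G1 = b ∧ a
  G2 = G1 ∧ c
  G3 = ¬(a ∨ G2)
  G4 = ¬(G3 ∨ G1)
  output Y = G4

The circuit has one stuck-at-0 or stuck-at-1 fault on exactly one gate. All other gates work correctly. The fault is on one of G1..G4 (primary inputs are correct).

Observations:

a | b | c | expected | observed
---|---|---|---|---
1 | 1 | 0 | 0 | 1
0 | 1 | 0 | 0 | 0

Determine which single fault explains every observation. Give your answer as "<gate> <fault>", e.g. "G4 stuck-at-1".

Fault-free values for test 1 (a=1, b=1, c=0): G1=1, G2=0, G3=0, G4=0, giving Y=0. Observed 1.
Test 1: faults giving observed 1 are {G1 stuck-at-0, G4 stuck-at-1}.
Test 2 (a=0, b=1, c=0): fault-free G1=0, G2=0, G3=1, G4=0 → 0; observed 0. Eliminates G4 stuck-at-1.
Only G1 stuck-at-0 is consistent with every test.

G1 stuck-at-0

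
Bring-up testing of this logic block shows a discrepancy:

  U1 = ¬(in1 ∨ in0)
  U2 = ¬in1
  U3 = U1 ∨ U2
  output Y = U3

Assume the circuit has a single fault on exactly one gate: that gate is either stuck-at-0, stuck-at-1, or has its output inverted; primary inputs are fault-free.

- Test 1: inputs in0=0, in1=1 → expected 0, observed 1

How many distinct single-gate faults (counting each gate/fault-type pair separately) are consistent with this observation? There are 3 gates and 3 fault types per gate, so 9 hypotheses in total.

Fault-free: U1=0, U2=0, U3=0 → 0. Observed 1.
  U1 stuck-at-0: output 0 ✗
  U1 stuck-at-1: output 1 ✓
  U1 inverted output: output 1 ✓
  U2 stuck-at-0: output 0 ✗
  U2 stuck-at-1: output 1 ✓
  U2 inverted output: output 1 ✓
  U3 stuck-at-0: output 0 ✗
  U3 stuck-at-1: output 1 ✓
  U3 inverted output: output 1 ✓
Consistent faults: {U1 stuck-at-1, U1 inverted output, U2 stuck-at-1, U2 inverted output, U3 stuck-at-1, U3 inverted output} — 6 in all.

6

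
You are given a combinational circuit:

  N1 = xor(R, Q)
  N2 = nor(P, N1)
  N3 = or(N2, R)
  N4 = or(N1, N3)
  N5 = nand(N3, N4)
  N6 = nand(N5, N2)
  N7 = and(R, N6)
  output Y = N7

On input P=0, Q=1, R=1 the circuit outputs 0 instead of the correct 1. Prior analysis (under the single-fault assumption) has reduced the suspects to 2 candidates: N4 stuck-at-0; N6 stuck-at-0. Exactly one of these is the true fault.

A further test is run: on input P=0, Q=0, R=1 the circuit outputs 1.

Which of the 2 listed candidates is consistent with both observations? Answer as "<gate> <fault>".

N4 stuck-at-0

Evaluate each candidate on input P=0, Q=0, R=1:
  N4 stuck-at-0: N1=1, N2=0, N3=1, N4=0 [stuck-at-0], N5=1, N6=1, N7=1 → 1 — matches
  N6 stuck-at-0: N1=1, N2=0, N3=1, N4=1, N5=0, N6=0 [stuck-at-0], N7=0 → 0 — eliminated
Only N4 stuck-at-0 reproduces the observed 1.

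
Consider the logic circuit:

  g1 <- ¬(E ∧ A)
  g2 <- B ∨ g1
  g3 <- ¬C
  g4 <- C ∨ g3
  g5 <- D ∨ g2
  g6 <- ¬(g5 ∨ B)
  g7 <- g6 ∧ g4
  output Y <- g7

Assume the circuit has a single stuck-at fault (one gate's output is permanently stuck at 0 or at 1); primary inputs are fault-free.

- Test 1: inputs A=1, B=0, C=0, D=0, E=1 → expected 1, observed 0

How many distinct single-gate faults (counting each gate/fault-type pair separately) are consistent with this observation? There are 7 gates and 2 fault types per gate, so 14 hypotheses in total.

Fault-free: g1=0, g2=0, g3=1, g4=1, g5=0, g6=1, g7=1 → 1. Observed 0.
  g1 stuck-at-0: output 1 ✗
  g1 stuck-at-1: output 0 ✓
  g2 stuck-at-0: output 1 ✗
  g2 stuck-at-1: output 0 ✓
  g3 stuck-at-0: output 0 ✓
  g3 stuck-at-1: output 1 ✗
  g4 stuck-at-0: output 0 ✓
  g4 stuck-at-1: output 1 ✗
  g5 stuck-at-0: output 1 ✗
  g5 stuck-at-1: output 0 ✓
  g6 stuck-at-0: output 0 ✓
  g6 stuck-at-1: output 1 ✗
  g7 stuck-at-0: output 0 ✓
  g7 stuck-at-1: output 1 ✗
Consistent faults: {g1 stuck-at-1, g2 stuck-at-1, g3 stuck-at-0, g4 stuck-at-0, g5 stuck-at-1, g6 stuck-at-0, g7 stuck-at-0} — 7 in all.

7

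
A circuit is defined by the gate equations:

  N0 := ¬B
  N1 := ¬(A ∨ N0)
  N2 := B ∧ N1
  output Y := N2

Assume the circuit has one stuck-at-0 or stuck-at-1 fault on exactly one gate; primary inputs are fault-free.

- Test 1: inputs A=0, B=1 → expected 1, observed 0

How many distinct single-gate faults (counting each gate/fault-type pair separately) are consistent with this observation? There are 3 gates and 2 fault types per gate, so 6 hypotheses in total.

3

Fault-free: N0=0, N1=1, N2=1 → 1. Observed 0.
  N0 stuck-at-0: output 1 ✗
  N0 stuck-at-1: output 0 ✓
  N1 stuck-at-0: output 0 ✓
  N1 stuck-at-1: output 1 ✗
  N2 stuck-at-0: output 0 ✓
  N2 stuck-at-1: output 1 ✗
Consistent faults: {N0 stuck-at-1, N1 stuck-at-0, N2 stuck-at-0} — 3 in all.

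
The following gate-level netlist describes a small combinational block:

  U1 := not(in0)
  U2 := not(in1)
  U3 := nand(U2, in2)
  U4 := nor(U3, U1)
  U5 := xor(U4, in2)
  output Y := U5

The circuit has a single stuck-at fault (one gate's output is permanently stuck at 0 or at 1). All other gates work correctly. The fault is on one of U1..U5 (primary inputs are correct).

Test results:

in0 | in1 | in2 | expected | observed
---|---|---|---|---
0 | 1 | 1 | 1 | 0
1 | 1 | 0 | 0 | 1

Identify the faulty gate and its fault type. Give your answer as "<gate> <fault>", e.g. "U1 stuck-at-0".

Fault-free values for test 1 (in0=0, in1=1, in2=1): U1=1, U2=0, U3=1, U4=0, U5=1, giving Y=1. Observed 0.
Test 1: faults giving observed 0 are {U4 stuck-at-1, U5 stuck-at-0}.
Test 2 (in0=1, in1=1, in2=0): fault-free U1=0, U2=0, U3=1, U4=0, U5=0 → 0; observed 1. Eliminates U5 stuck-at-0.
Only U4 stuck-at-1 is consistent with every test.

U4 stuck-at-1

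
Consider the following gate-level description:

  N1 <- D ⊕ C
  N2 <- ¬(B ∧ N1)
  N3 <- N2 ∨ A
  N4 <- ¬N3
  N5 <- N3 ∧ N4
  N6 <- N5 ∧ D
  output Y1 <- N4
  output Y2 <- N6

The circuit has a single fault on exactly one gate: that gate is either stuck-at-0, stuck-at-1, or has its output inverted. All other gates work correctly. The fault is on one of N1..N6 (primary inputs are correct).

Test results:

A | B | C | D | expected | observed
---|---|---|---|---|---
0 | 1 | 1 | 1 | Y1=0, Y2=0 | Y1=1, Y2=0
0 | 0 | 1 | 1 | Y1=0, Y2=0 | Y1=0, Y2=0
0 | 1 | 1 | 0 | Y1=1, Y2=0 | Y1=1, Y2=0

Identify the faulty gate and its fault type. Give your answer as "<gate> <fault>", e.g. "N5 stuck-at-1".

Fault-free values for test 1 (A=0, B=1, C=1, D=1): N1=0, N2=1, N3=1, N4=0, N5=0, N6=0, giving Y1=0, Y2=0. Observed Y1=1, Y2=0.
Test 1: faults giving observed Y1=1, Y2=0 are {N1 stuck-at-1, N1 inverted output, N2 stuck-at-0, N2 inverted output, N3 stuck-at-0, N3 inverted output}.
Test 2 (A=0, B=0, C=1, D=1): fault-free N1=0, N2=1, N3=1, N4=0, N5=0, N6=0 → Y1=0, Y2=0; observed Y1=0, Y2=0. Eliminates N2 stuck-at-0, N2 inverted output, N3 stuck-at-0, N3 inverted output.
Test 3 (A=0, B=1, C=1, D=0): fault-free N1=1, N2=0, N3=0, N4=1, N5=0, N6=0 → Y1=1, Y2=0; observed Y1=1, Y2=0. Eliminates N1 inverted output.
Only N1 stuck-at-1 is consistent with every test.

N1 stuck-at-1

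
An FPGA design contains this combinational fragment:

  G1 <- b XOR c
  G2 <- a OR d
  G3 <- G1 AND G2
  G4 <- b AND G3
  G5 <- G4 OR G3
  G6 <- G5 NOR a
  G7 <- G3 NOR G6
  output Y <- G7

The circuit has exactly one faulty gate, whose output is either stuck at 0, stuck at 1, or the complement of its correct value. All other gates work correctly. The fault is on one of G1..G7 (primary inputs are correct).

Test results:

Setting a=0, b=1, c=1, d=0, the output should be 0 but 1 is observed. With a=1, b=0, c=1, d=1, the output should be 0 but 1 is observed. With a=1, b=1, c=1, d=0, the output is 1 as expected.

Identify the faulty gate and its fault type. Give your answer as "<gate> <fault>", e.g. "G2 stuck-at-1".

Fault-free values for test 1 (a=0, b=1, c=1, d=0): G1=0, G2=0, G3=0, G4=0, G5=0, G6=1, G7=0, giving Y=0. Observed 1.
Test 1: faults giving observed 1 are {G4 stuck-at-1, G4 inverted output, G5 stuck-at-1, G5 inverted output, G6 stuck-at-0, G6 inverted output, G7 stuck-at-1, G7 inverted output}.
Test 2 (a=1, b=0, c=1, d=1): fault-free G1=1, G2=1, G3=1, G4=0, G5=1, G6=0, G7=0 → 0; observed 1. Eliminates G4 stuck-at-1, G4 inverted output, G5 stuck-at-1, G5 inverted output, G6 stuck-at-0, G6 inverted output.
Test 3 (a=1, b=1, c=1, d=0): fault-free G1=0, G2=1, G3=0, G4=0, G5=0, G6=0, G7=1 → 1; observed 1. Eliminates G7 inverted output.
Only G7 stuck-at-1 is consistent with every test.

G7 stuck-at-1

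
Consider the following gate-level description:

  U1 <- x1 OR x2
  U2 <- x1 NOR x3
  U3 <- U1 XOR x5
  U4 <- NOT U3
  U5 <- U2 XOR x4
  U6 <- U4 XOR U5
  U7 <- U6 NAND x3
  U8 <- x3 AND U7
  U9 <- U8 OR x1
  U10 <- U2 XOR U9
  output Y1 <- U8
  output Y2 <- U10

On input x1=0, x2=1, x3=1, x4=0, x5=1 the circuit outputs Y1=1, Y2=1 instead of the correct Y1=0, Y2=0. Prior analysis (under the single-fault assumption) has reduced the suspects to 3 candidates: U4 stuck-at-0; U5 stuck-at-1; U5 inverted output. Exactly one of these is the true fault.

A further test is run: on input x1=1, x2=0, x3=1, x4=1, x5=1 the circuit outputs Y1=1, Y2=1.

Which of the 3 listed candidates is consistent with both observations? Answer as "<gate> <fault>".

U5 stuck-at-1

Evaluate each candidate on input x1=1, x2=0, x3=1, x4=1, x5=1:
  U4 stuck-at-0: U1=1, U2=0, U3=0, U4=0 [stuck-at-0], U5=1, U6=1, U7=0, U8=0, U9=1, U10=1 → Y1=0, Y2=1 — eliminated
  U5 stuck-at-1: U1=1, U2=0, U3=0, U4=1, U5=1 [stuck-at-1], U6=0, U7=1, U8=1, U9=1, U10=1 → Y1=1, Y2=1 — matches
  U5 inverted output: U1=1, U2=0, U3=0, U4=1, U5=0 [inverted output], U6=1, U7=0, U8=0, U9=1, U10=1 → Y1=0, Y2=1 — eliminated
Only U5 stuck-at-1 reproduces the observed Y1=1, Y2=1.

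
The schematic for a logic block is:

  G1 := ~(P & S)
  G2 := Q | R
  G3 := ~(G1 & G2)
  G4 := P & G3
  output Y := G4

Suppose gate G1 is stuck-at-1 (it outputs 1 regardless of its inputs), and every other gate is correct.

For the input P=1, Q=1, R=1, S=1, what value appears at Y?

Propagate with G1 forced: G1=1 [stuck-at-1], G2=1, G3=0, G4=0.
So Y = 0. (Without the fault it would be 1.)

0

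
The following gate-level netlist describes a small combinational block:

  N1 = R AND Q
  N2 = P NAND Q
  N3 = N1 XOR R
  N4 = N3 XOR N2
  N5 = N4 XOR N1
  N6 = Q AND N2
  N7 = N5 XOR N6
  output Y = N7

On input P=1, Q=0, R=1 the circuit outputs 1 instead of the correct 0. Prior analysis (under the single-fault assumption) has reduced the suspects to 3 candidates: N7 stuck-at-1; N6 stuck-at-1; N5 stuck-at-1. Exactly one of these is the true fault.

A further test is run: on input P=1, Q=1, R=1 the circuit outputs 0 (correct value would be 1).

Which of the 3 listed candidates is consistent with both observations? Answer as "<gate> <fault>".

Evaluate each candidate on input P=1, Q=1, R=1:
  N7 stuck-at-1: N1=1, N2=0, N3=0, N4=0, N5=1, N6=0, N7=1 [stuck-at-1] → 1 — eliminated
  N6 stuck-at-1: N1=1, N2=0, N3=0, N4=0, N5=1, N6=1 [stuck-at-1], N7=0 → 0 — matches
  N5 stuck-at-1: N1=1, N2=0, N3=0, N4=0, N5=1 [stuck-at-1], N6=0, N7=1 → 1 — eliminated
Only N6 stuck-at-1 reproduces the observed 0.

N6 stuck-at-1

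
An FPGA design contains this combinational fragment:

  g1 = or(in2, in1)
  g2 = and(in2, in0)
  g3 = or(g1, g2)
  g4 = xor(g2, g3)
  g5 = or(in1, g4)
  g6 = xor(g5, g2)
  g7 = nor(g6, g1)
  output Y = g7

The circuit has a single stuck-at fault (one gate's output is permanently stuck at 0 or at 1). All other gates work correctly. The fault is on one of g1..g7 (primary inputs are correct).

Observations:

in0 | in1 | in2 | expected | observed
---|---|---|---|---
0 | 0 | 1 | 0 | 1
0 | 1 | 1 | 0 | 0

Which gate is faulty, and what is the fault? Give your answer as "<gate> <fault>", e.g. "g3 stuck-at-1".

Fault-free values for test 1 (in0=0, in1=0, in2=1): g1=1, g2=0, g3=1, g4=1, g5=1, g6=1, g7=0, giving Y=0. Observed 1.
Test 1: faults giving observed 1 are {g1 stuck-at-0, g7 stuck-at-1}.
Test 2 (in0=0, in1=1, in2=1): fault-free g1=1, g2=0, g3=1, g4=1, g5=1, g6=1, g7=0 → 0; observed 0. Eliminates g7 stuck-at-1.
Only g1 stuck-at-0 is consistent with every test.

g1 stuck-at-0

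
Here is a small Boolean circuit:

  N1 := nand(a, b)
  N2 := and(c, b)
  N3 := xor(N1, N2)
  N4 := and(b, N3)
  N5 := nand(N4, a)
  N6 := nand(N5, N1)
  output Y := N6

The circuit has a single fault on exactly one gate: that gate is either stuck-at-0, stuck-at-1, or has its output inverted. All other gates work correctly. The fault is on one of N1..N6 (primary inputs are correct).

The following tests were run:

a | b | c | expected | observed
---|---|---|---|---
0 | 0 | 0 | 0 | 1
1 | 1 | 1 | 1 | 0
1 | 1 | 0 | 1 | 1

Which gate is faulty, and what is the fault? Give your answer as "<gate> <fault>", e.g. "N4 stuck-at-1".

N1 inverted output

Fault-free values for test 1 (a=0, b=0, c=0): N1=1, N2=0, N3=1, N4=0, N5=1, N6=0, giving Y=0. Observed 1.
Test 1: faults giving observed 1 are {N1 stuck-at-0, N1 inverted output, N5 stuck-at-0, N5 inverted output, N6 stuck-at-1, N6 inverted output}.
Test 2 (a=1, b=1, c=1): fault-free N1=0, N2=1, N3=1, N4=1, N5=0, N6=1 → 1; observed 0. Eliminates N1 stuck-at-0, N5 stuck-at-0, N5 inverted output, N6 stuck-at-1.
Test 3 (a=1, b=1, c=0): fault-free N1=0, N2=0, N3=0, N4=0, N5=1, N6=1 → 1; observed 1. Eliminates N6 inverted output.
Only N1 inverted output is consistent with every test.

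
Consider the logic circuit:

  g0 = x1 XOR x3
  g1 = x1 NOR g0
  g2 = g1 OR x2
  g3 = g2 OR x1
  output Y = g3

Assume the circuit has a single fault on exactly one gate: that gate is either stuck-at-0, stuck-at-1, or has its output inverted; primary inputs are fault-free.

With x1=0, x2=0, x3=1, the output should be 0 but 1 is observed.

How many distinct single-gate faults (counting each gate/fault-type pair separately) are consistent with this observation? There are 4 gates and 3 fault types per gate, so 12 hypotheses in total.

8

Fault-free: g0=1, g1=0, g2=0, g3=0 → 0. Observed 1.
  g0 stuck-at-0: output 1 ✓
  g0 stuck-at-1: output 0 ✗
  g0 inverted output: output 1 ✓
  g1 stuck-at-0: output 0 ✗
  g1 stuck-at-1: output 1 ✓
  g1 inverted output: output 1 ✓
  g2 stuck-at-0: output 0 ✗
  g2 stuck-at-1: output 1 ✓
  g2 inverted output: output 1 ✓
  g3 stuck-at-0: output 0 ✗
  g3 stuck-at-1: output 1 ✓
  g3 inverted output: output 1 ✓
Consistent faults: {g0 stuck-at-0, g0 inverted output, g1 stuck-at-1, g1 inverted output, g2 stuck-at-1, g2 inverted output, g3 stuck-at-1, g3 inverted output} — 8 in all.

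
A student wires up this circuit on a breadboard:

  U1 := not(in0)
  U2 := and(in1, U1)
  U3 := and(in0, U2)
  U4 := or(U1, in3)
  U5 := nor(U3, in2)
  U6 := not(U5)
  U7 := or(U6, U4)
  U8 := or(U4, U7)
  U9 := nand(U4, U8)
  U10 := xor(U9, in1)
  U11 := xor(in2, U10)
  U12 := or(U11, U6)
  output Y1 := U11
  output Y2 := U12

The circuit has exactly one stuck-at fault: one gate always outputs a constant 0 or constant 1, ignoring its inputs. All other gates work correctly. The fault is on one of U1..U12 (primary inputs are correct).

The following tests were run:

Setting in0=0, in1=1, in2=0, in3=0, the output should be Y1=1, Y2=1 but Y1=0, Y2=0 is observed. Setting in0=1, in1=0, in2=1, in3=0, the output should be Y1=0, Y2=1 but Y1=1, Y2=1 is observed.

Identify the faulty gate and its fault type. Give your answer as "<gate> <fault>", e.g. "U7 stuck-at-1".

U10 stuck-at-0

Fault-free values for test 1 (in0=0, in1=1, in2=0, in3=0): U1=1, U2=1, U3=0, U4=1, U5=1, U6=0, U7=1, U8=1, U9=0, U10=1, U11=1, U12=1, giving Y1=1, Y2=1. Observed Y1=0, Y2=0.
Test 1: faults giving observed Y1=0, Y2=0 are {U1 stuck-at-0, U4 stuck-at-0, U8 stuck-at-0, U9 stuck-at-1, U10 stuck-at-0, U11 stuck-at-0}.
Test 2 (in0=1, in1=0, in2=1, in3=0): fault-free U1=0, U2=0, U3=0, U4=0, U5=0, U6=1, U7=1, U8=1, U9=1, U10=1, U11=0, U12=1 → Y1=0, Y2=1; observed Y1=1, Y2=1. Eliminates U1 stuck-at-0, U4 stuck-at-0, U8 stuck-at-0, U9 stuck-at-1, U11 stuck-at-0.
Only U10 stuck-at-0 is consistent with every test.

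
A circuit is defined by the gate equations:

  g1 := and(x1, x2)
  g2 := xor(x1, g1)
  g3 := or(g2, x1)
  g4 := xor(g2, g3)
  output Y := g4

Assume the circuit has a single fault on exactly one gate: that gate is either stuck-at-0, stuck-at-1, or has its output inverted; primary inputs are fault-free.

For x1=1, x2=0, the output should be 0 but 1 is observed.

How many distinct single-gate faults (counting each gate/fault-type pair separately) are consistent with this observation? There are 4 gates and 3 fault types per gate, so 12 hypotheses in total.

8

Fault-free: g1=0, g2=1, g3=1, g4=0 → 0. Observed 1.
  g1 stuck-at-0: output 0 ✗
  g1 stuck-at-1: output 1 ✓
  g1 inverted output: output 1 ✓
  g2 stuck-at-0: output 1 ✓
  g2 stuck-at-1: output 0 ✗
  g2 inverted output: output 1 ✓
  g3 stuck-at-0: output 1 ✓
  g3 stuck-at-1: output 0 ✗
  g3 inverted output: output 1 ✓
  g4 stuck-at-0: output 0 ✗
  g4 stuck-at-1: output 1 ✓
  g4 inverted output: output 1 ✓
Consistent faults: {g1 stuck-at-1, g1 inverted output, g2 stuck-at-0, g2 inverted output, g3 stuck-at-0, g3 inverted output, g4 stuck-at-1, g4 inverted output} — 8 in all.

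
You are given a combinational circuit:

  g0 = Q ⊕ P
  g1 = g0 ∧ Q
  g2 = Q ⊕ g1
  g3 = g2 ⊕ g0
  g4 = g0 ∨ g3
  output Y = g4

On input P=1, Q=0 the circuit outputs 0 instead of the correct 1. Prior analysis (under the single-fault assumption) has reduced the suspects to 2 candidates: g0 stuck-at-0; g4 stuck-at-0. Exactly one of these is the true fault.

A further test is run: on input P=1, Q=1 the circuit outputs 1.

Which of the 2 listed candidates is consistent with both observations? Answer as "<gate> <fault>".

g0 stuck-at-0

Evaluate each candidate on input P=1, Q=1:
  g0 stuck-at-0: g0=0 [stuck-at-0], g1=0, g2=1, g3=1, g4=1 → 1 — matches
  g4 stuck-at-0: g0=0, g1=0, g2=1, g3=1, g4=0 [stuck-at-0] → 0 — eliminated
Only g0 stuck-at-0 reproduces the observed 1.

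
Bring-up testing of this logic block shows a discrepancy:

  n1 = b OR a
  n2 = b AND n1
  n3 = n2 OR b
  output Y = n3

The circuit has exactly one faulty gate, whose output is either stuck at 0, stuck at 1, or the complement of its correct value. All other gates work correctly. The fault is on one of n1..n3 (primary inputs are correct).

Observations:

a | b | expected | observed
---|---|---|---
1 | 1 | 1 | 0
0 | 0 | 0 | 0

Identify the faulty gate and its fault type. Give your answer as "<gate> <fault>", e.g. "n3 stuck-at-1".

n3 stuck-at-0

Fault-free values for test 1 (a=1, b=1): n1=1, n2=1, n3=1, giving Y=1. Observed 0.
Test 1: faults giving observed 0 are {n3 stuck-at-0, n3 inverted output}.
Test 2 (a=0, b=0): fault-free n1=0, n2=0, n3=0 → 0; observed 0. Eliminates n3 inverted output.
Only n3 stuck-at-0 is consistent with every test.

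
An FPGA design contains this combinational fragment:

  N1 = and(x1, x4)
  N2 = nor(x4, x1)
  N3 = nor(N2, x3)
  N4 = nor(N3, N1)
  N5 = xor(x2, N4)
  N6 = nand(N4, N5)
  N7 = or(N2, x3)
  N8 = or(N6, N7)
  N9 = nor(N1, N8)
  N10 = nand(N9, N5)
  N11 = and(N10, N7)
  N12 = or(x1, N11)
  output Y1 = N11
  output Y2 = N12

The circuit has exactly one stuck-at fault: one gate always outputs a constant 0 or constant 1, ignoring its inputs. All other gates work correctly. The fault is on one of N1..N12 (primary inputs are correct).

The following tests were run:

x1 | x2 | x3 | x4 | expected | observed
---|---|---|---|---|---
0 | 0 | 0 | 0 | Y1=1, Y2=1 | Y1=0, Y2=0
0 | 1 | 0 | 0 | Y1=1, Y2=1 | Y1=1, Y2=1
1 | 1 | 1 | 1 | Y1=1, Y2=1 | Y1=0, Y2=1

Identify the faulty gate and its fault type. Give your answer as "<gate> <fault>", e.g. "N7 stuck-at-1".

Fault-free values for test 1 (x1=0, x2=0, x3=0, x4=0): N1=0, N2=1, N3=0, N4=1, N5=1, N6=0, N7=1, N8=1, N9=0, N10=1, N11=1, N12=1, giving Y1=1, Y2=1. Observed Y1=0, Y2=0.
Test 1: faults giving observed Y1=0, Y2=0 are {N2 stuck-at-0, N7 stuck-at-0, N8 stuck-at-0, N9 stuck-at-1, N10 stuck-at-0, N11 stuck-at-0}.
Test 2 (x1=0, x2=1, x3=0, x4=0): fault-free N1=0, N2=1, N3=0, N4=1, N5=0, N6=1, N7=1, N8=1, N9=0, N10=1, N11=1, N12=1 → Y1=1, Y2=1; observed Y1=1, Y2=1. Eliminates N2 stuck-at-0, N7 stuck-at-0, N10 stuck-at-0, N11 stuck-at-0.
Test 3 (x1=1, x2=1, x3=1, x4=1): fault-free N1=1, N2=0, N3=0, N4=0, N5=1, N6=1, N7=1, N8=1, N9=0, N10=1, N11=1, N12=1 → Y1=1, Y2=1; observed Y1=0, Y2=1. Eliminates N8 stuck-at-0.
Only N9 stuck-at-1 is consistent with every test.

N9 stuck-at-1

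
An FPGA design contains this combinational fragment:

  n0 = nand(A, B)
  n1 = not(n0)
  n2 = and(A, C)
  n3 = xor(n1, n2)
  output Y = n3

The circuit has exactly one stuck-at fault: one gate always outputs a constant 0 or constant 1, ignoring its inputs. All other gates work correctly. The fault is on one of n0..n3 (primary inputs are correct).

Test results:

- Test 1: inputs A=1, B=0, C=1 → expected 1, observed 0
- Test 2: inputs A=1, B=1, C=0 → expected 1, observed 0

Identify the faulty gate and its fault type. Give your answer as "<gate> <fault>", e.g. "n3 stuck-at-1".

n3 stuck-at-0

Fault-free values for test 1 (A=1, B=0, C=1): n0=1, n1=0, n2=1, n3=1, giving Y=1. Observed 0.
Test 1: faults giving observed 0 are {n0 stuck-at-0, n1 stuck-at-1, n2 stuck-at-0, n3 stuck-at-0}.
Test 2 (A=1, B=1, C=0): fault-free n0=0, n1=1, n2=0, n3=1 → 1; observed 0. Eliminates n0 stuck-at-0, n1 stuck-at-1, n2 stuck-at-0.
Only n3 stuck-at-0 is consistent with every test.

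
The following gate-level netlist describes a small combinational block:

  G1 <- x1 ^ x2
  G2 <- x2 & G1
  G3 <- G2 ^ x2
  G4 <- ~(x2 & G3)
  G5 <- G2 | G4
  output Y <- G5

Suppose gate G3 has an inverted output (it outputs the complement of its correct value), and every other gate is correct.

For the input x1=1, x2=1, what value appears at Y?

Propagate with G3 forced: G1=0, G2=0, G3=0 [inverted output], G4=1, G5=1.
So Y = 1. (Without the fault it would be 0.)

1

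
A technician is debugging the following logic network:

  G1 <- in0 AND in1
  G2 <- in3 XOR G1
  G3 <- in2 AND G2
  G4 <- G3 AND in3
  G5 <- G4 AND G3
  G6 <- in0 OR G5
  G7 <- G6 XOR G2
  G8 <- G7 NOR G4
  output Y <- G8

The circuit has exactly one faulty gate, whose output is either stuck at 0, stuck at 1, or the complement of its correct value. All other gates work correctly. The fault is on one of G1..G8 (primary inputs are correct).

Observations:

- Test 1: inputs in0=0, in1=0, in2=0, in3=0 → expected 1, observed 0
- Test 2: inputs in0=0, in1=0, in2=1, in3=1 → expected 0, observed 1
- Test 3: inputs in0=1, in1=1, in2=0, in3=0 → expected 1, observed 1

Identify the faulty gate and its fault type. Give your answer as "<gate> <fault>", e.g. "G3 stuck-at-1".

G1 stuck-at-1

Fault-free values for test 1 (in0=0, in1=0, in2=0, in3=0): G1=0, G2=0, G3=0, G4=0, G5=0, G6=0, G7=0, G8=1, giving Y=1. Observed 0.
Test 1: faults giving observed 0 are {G1 stuck-at-1, G1 inverted output, G2 stuck-at-1, G2 inverted output, G4 stuck-at-1, G4 inverted output, G5 stuck-at-1, G5 inverted output, G6 stuck-at-1, G6 inverted output, G7 stuck-at-1, G7 inverted output, G8 stuck-at-0, G8 inverted output}.
Test 2 (in0=0, in1=0, in2=1, in3=1): fault-free G1=0, G2=1, G3=1, G4=1, G5=1, G6=1, G7=0, G8=0 → 0; observed 1. Eliminates G2 stuck-at-1, G4 stuck-at-1, G4 inverted output, G5 stuck-at-1, G5 inverted output, G6 stuck-at-1, G6 inverted output, G7 stuck-at-1, G7 inverted output, G8 stuck-at-0.
Test 3 (in0=1, in1=1, in2=0, in3=0): fault-free G1=1, G2=1, G3=0, G4=0, G5=0, G6=1, G7=0, G8=1 → 1; observed 1. Eliminates G1 inverted output, G2 inverted output, G8 inverted output.
Only G1 stuck-at-1 is consistent with every test.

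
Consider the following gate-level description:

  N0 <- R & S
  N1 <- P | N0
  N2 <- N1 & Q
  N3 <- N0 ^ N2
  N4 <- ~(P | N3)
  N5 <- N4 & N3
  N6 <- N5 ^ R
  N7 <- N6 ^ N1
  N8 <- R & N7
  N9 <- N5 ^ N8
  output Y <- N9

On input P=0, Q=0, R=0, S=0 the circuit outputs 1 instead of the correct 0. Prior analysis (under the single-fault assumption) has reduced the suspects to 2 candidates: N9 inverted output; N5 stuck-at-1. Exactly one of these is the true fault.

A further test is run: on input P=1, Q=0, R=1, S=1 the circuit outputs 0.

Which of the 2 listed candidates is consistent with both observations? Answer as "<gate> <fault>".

Evaluate each candidate on input P=1, Q=0, R=1, S=1:
  N9 inverted output: N0=1, N1=1, N2=0, N3=1, N4=0, N5=0, N6=1, N7=0, N8=0, N9=1 [inverted output] → 1 — eliminated
  N5 stuck-at-1: N0=1, N1=1, N2=0, N3=1, N4=0, N5=1 [stuck-at-1], N6=0, N7=1, N8=1, N9=0 → 0 — matches
Only N5 stuck-at-1 reproduces the observed 0.

N5 stuck-at-1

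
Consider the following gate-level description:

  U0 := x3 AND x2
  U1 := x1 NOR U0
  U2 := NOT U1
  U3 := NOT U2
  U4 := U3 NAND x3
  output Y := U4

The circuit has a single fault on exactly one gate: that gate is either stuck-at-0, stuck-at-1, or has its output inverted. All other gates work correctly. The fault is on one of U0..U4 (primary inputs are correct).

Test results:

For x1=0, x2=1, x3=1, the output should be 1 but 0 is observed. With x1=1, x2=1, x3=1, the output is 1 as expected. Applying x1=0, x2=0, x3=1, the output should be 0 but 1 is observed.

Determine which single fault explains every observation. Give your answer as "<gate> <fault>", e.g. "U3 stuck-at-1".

Fault-free values for test 1 (x1=0, x2=1, x3=1): U0=1, U1=0, U2=1, U3=0, U4=1, giving Y=1. Observed 0.
Test 1: faults giving observed 0 are {U0 stuck-at-0, U0 inverted output, U1 stuck-at-1, U1 inverted output, U2 stuck-at-0, U2 inverted output, U3 stuck-at-1, U3 inverted output, U4 stuck-at-0, U4 inverted output}.
Test 2 (x1=1, x2=1, x3=1): fault-free U0=1, U1=0, U2=1, U3=0, U4=1 → 1; observed 1. Eliminates U1 stuck-at-1, U1 inverted output, U2 stuck-at-0, U2 inverted output, U3 stuck-at-1, U3 inverted output, U4 stuck-at-0, U4 inverted output.
Test 3 (x1=0, x2=0, x3=1): fault-free U0=0, U1=1, U2=0, U3=1, U4=0 → 0; observed 1. Eliminates U0 stuck-at-0.
Only U0 inverted output is consistent with every test.

U0 inverted output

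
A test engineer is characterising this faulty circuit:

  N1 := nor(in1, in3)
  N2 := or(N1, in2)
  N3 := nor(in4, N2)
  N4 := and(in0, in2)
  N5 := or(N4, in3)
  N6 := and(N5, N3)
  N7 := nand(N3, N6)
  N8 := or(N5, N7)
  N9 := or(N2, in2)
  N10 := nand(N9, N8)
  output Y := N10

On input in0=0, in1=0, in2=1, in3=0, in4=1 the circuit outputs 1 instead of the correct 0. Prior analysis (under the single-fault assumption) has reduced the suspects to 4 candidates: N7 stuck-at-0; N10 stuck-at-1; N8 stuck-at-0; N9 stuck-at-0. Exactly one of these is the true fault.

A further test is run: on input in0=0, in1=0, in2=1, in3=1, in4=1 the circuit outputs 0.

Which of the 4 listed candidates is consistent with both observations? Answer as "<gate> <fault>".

Evaluate each candidate on input in0=0, in1=0, in2=1, in3=1, in4=1:
  N7 stuck-at-0: N1=0, N2=1, N3=0, N4=0, N5=1, N6=0, N7=0 [stuck-at-0], N8=1, N9=1, N10=0 → 0 — matches
  N10 stuck-at-1: N1=0, N2=1, N3=0, N4=0, N5=1, N6=0, N7=1, N8=1, N9=1, N10=1 [stuck-at-1] → 1 — eliminated
  N8 stuck-at-0: N1=0, N2=1, N3=0, N4=0, N5=1, N6=0, N7=1, N8=0 [stuck-at-0], N9=1, N10=1 → 1 — eliminated
  N9 stuck-at-0: N1=0, N2=1, N3=0, N4=0, N5=1, N6=0, N7=1, N8=1, N9=0 [stuck-at-0], N10=1 → 1 — eliminated
Only N7 stuck-at-0 reproduces the observed 0.

N7 stuck-at-0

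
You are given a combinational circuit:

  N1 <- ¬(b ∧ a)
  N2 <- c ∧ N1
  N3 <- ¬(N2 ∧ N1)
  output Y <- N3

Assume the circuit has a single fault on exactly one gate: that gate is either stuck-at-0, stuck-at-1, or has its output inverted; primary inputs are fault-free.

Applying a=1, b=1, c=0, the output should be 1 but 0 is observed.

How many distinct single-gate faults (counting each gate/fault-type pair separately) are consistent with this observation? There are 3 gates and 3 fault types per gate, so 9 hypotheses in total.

Fault-free: N1=0, N2=0, N3=1 → 1. Observed 0.
  N1 stuck-at-0: output 1 ✗
  N1 stuck-at-1: output 1 ✗
  N1 inverted output: output 1 ✗
  N2 stuck-at-0: output 1 ✗
  N2 stuck-at-1: output 1 ✗
  N2 inverted output: output 1 ✗
  N3 stuck-at-0: output 0 ✓
  N3 stuck-at-1: output 1 ✗
  N3 inverted output: output 0 ✓
Consistent faults: {N3 stuck-at-0, N3 inverted output} — 2 in all.

2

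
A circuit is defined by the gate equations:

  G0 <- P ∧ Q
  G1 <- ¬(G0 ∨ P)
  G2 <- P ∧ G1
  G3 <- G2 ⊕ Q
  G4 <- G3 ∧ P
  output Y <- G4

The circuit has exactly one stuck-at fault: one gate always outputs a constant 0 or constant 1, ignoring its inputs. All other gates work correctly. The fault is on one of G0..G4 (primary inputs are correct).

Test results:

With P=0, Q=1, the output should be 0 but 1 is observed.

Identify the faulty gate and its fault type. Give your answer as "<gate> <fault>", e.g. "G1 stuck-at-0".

G4 stuck-at-1

Fault-free values for test 1 (P=0, Q=1): G0=0, G1=1, G2=0, G3=1, G4=0, giving Y=0. Observed 1.
Test 1: faults giving observed 1 are {G4 stuck-at-1}.
Only G4 stuck-at-1 is consistent with every test.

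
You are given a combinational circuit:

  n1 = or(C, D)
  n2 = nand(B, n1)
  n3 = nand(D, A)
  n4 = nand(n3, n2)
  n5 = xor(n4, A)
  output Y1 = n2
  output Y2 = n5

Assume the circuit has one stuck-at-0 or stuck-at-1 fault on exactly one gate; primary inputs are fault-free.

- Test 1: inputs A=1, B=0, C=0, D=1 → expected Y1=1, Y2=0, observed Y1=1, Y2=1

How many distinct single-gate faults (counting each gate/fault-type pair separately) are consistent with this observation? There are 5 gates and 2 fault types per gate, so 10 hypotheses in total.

3

Fault-free: n1=1, n2=1, n3=0, n4=1, n5=0 → Y1=1, Y2=0. Observed Y1=1, Y2=1.
  n1 stuck-at-0: output Y1=1, Y2=0 ✗
  n1 stuck-at-1: output Y1=1, Y2=0 ✗
  n2 stuck-at-0: output Y1=0, Y2=0 ✗
  n2 stuck-at-1: output Y1=1, Y2=0 ✗
  n3 stuck-at-0: output Y1=1, Y2=0 ✗
  n3 stuck-at-1: output Y1=1, Y2=1 ✓
  n4 stuck-at-0: output Y1=1, Y2=1 ✓
  n4 stuck-at-1: output Y1=1, Y2=0 ✗
  n5 stuck-at-0: output Y1=1, Y2=0 ✗
  n5 stuck-at-1: output Y1=1, Y2=1 ✓
Consistent faults: {n3 stuck-at-1, n4 stuck-at-0, n5 stuck-at-1} — 3 in all.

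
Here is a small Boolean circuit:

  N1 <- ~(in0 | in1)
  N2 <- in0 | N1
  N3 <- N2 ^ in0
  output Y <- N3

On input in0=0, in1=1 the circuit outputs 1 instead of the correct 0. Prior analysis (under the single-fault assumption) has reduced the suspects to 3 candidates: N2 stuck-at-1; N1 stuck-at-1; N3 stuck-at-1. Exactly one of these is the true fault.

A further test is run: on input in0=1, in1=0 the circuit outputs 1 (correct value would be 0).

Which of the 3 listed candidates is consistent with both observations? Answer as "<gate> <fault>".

N3 stuck-at-1

Evaluate each candidate on input in0=1, in1=0:
  N2 stuck-at-1: N1=0, N2=1 [stuck-at-1], N3=0 → 0 — eliminated
  N1 stuck-at-1: N1=1 [stuck-at-1], N2=1, N3=0 → 0 — eliminated
  N3 stuck-at-1: N1=0, N2=1, N3=1 [stuck-at-1] → 1 — matches
Only N3 stuck-at-1 reproduces the observed 1.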